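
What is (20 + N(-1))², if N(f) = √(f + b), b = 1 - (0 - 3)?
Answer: (20 + √3)² ≈ 472.28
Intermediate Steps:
b = 4 (b = 1 - 1*(-3) = 1 + 3 = 4)
N(f) = √(4 + f) (N(f) = √(f + 4) = √(4 + f))
(20 + N(-1))² = (20 + √(4 - 1))² = (20 + √3)²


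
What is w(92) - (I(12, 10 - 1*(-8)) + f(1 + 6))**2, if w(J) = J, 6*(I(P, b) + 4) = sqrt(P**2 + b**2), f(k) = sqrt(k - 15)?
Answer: 92 - (-4 + sqrt(13) + 2*I*sqrt(2))**2 ≈ 99.844 + 2.2313*I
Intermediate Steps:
f(k) = sqrt(-15 + k)
I(P, b) = -4 + sqrt(P**2 + b**2)/6
w(92) - (I(12, 10 - 1*(-8)) + f(1 + 6))**2 = 92 - ((-4 + sqrt(12**2 + (10 - 1*(-8))**2)/6) + sqrt(-15 + (1 + 6)))**2 = 92 - ((-4 + sqrt(144 + (10 + 8)**2)/6) + sqrt(-15 + 7))**2 = 92 - ((-4 + sqrt(144 + 18**2)/6) + sqrt(-8))**2 = 92 - ((-4 + sqrt(144 + 324)/6) + 2*I*sqrt(2))**2 = 92 - ((-4 + sqrt(468)/6) + 2*I*sqrt(2))**2 = 92 - ((-4 + (6*sqrt(13))/6) + 2*I*sqrt(2))**2 = 92 - ((-4 + sqrt(13)) + 2*I*sqrt(2))**2 = 92 - (-4 + sqrt(13) + 2*I*sqrt(2))**2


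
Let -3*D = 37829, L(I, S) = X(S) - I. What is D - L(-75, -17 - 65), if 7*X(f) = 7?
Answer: -38057/3 ≈ -12686.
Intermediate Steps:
X(f) = 1 (X(f) = (⅐)*7 = 1)
L(I, S) = 1 - I
D = -37829/3 (D = -⅓*37829 = -37829/3 ≈ -12610.)
D - L(-75, -17 - 65) = -37829/3 - (1 - 1*(-75)) = -37829/3 - (1 + 75) = -37829/3 - 1*76 = -37829/3 - 76 = -38057/3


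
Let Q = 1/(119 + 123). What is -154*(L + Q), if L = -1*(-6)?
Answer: -10171/11 ≈ -924.64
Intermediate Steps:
Q = 1/242 ≈ 0.0041322
L = 6
-154*(L + Q) = -154*(6 + 1/242) = -154*1453/242 = -10171/11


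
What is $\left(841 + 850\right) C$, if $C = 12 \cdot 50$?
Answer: $1014600$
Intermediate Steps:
$C = 600$
$\left(841 + 850\right) C = \left(841 + 850\right) 600 = 1691 \cdot 600 = 1014600$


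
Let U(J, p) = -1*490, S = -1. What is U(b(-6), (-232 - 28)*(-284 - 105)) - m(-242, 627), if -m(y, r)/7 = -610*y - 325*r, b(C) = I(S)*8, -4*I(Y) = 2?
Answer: -393575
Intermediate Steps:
I(Y) = -½ (I(Y) = -¼*2 = -½)
b(C) = -4 (b(C) = -½*8 = -4)
m(y, r) = 2275*r + 4270*y (m(y, r) = -7*(-610*y - 325*r) = 2275*r + 4270*y)
U(J, p) = -490
U(b(-6), (-232 - 28)*(-284 - 105)) - m(-242, 627) = -490 - (2275*627 + 4270*(-242)) = -490 - (1426425 - 1033340) = -490 - 1*393085 = -490 - 393085 = -393575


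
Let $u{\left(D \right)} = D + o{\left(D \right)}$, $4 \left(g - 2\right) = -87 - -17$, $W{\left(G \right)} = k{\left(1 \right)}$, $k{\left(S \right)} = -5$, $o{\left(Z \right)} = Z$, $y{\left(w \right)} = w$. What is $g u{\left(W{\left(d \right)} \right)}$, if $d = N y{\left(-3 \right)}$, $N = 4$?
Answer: $155$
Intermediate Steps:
$d = -12$ ($d = 4 \left(-3\right) = -12$)
$W{\left(G \right)} = -5$
$g = - \frac{31}{2}$ ($g = 2 + \frac{-87 - -17}{4} = 2 + \frac{-87 + 17}{4} = 2 + \frac{1}{4} \left(-70\right) = 2 - \frac{35}{2} = - \frac{31}{2} \approx -15.5$)
$u{\left(D \right)} = 2 D$ ($u{\left(D \right)} = D + D = 2 D$)
$g u{\left(W{\left(d \right)} \right)} = - \frac{31 \cdot 2 \left(-5\right)}{2} = \left(- \frac{31}{2}\right) \left(-10\right) = 155$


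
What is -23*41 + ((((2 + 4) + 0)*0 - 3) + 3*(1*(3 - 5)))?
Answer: -952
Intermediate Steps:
-23*41 + ((((2 + 4) + 0)*0 - 3) + 3*(1*(3 - 5))) = -943 + (((6 + 0)*0 - 3) + 3*(1*(-2))) = -943 + ((6*0 - 3) + 3*(-2)) = -943 + ((0 - 3) - 6) = -943 + (-3 - 6) = -943 - 9 = -952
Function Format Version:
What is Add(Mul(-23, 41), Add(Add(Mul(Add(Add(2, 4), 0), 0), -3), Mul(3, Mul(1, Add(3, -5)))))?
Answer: -952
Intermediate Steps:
Add(Mul(-23, 41), Add(Add(Mul(Add(Add(2, 4), 0), 0), -3), Mul(3, Mul(1, Add(3, -5))))) = Add(-943, Add(Add(Mul(Add(6, 0), 0), -3), Mul(3, Mul(1, -2)))) = Add(-943, Add(Add(Mul(6, 0), -3), Mul(3, -2))) = Add(-943, Add(Add(0, -3), -6)) = Add(-943, Add(-3, -6)) = Add(-943, -9) = -952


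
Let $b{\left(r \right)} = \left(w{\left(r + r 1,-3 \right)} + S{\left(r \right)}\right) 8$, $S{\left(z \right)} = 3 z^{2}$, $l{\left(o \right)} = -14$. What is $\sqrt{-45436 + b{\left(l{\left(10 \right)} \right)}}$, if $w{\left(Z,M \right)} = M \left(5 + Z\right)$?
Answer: $14 i \sqrt{205} \approx 200.45 i$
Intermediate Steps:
$b{\left(r \right)} = -120 - 48 r + 24 r^{2}$ ($b{\left(r \right)} = \left(- 3 \left(5 + \left(r + r 1\right)\right) + 3 r^{2}\right) 8 = \left(- 3 \left(5 + \left(r + r\right)\right) + 3 r^{2}\right) 8 = \left(- 3 \left(5 + 2 r\right) + 3 r^{2}\right) 8 = \left(\left(-15 - 6 r\right) + 3 r^{2}\right) 8 = \left(-15 - 6 r + 3 r^{2}\right) 8 = -120 - 48 r + 24 r^{2}$)
$\sqrt{-45436 + b{\left(l{\left(10 \right)} \right)}} = \sqrt{-45436 - \left(-552 - 4704\right)} = \sqrt{-45436 + \left(-120 + 672 + 24 \cdot 196\right)} = \sqrt{-45436 + \left(-120 + 672 + 4704\right)} = \sqrt{-45436 + 5256} = \sqrt{-40180} = 14 i \sqrt{205}$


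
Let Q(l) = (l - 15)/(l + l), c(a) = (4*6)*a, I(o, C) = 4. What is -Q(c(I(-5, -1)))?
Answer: -27/64 ≈ -0.42188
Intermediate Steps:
c(a) = 24*a
Q(l) = (-15 + l)/(2*l) (Q(l) = (-15 + l)/((2*l)) = (-15 + l)*(1/(2*l)) = (-15 + l)/(2*l))
-Q(c(I(-5, -1))) = -(-15 + 24*4)/(2*(24*4)) = -(-15 + 96)/(2*96) = -81/(2*96) = -1*27/64 = -27/64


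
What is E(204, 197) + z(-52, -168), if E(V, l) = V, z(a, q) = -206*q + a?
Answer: 34760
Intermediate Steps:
z(a, q) = a - 206*q
E(204, 197) + z(-52, -168) = 204 + (-52 - 206*(-168)) = 204 + (-52 + 34608) = 204 + 34556 = 34760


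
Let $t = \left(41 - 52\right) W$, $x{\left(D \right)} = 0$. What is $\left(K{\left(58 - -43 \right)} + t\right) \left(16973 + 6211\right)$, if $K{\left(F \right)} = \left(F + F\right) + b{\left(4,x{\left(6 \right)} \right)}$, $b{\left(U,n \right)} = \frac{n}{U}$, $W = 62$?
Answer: $-11128320$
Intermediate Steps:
$K{\left(F \right)} = 2 F$ ($K{\left(F \right)} = \left(F + F\right) + \frac{0}{4} = 2 F + 0 \cdot \frac{1}{4} = 2 F + 0 = 2 F$)
$t = -682$ ($t = \left(41 - 52\right) 62 = \left(-11\right) 62 = -682$)
$\left(K{\left(58 - -43 \right)} + t\right) \left(16973 + 6211\right) = \left(2 \left(58 - -43\right) - 682\right) \left(16973 + 6211\right) = \left(2 \left(58 + 43\right) - 682\right) 23184 = \left(2 \cdot 101 - 682\right) 23184 = \left(202 - 682\right) 23184 = \left(-480\right) 23184 = -11128320$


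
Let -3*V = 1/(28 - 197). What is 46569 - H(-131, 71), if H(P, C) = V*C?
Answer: 23610412/507 ≈ 46569.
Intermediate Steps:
V = 1/507 (V = -1/(3*(28 - 197)) = -1/3/(-169) = -1/3*(-1/169) = 1/507 ≈ 0.0019724)
H(P, C) = C/507
46569 - H(-131, 71) = 46569 - 71/507 = 23610412/507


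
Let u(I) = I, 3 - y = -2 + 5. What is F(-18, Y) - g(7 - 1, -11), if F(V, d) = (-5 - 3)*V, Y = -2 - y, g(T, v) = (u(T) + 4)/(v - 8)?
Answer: 2746/19 ≈ 144.53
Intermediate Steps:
y = 0 (y = 3 - (-2 + 5) = 3 - 1*3 = 3 - 3 = 0)
g(T, v) = (4 + T)/(-8 + v) (g(T, v) = (T + 4)/(v - 8) = (4 + T)/(-8 + v))
Y = -2 (Y = -2 - 1*0 = -2 + 0 = -2)
F(V, d) = -8*V
F(-18, Y) - g(7 - 1, -11) = -8*(-18) - (4 + (7 - 1))/(-8 - 11) = 144 - (4 + 6)/(-19) = 144 - (-1)*10/19 = 144 - 1*(-10/19) = 144 + 10/19 = 2746/19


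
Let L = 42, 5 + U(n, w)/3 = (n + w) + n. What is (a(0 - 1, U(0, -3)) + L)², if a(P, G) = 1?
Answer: 1849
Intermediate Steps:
U(n, w) = -15 + 3*w + 6*n (U(n, w) = -15 + 3*((n + w) + n) = -15 + 3*(w + 2*n) = -15 + (3*w + 6*n) = -15 + 3*w + 6*n)
(a(0 - 1, U(0, -3)) + L)² = (1 + 42)² = 43² = 1849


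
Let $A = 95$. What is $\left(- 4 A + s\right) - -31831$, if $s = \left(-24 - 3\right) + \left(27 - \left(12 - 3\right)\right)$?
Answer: $31442$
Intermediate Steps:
$s = -9$ ($s = \left(-24 - 3\right) + \left(27 - 9\right) = -27 + \left(27 - 9\right) = -27 + 18 = -9$)
$\left(- 4 A + s\right) - -31831 = \left(\left(-4\right) 95 - 9\right) - -31831 = \left(-380 - 9\right) + 31831 = -389 + 31831 = 31442$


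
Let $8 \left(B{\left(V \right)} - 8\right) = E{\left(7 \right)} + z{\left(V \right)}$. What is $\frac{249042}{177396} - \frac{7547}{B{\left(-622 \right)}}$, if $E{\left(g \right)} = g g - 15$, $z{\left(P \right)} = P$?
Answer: $\frac{451706621}{3873146} \approx 116.63$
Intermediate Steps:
$E{\left(g \right)} = -15 + g^{2}$ ($E{\left(g \right)} = g^{2} - 15 = -15 + g^{2}$)
$B{\left(V \right)} = \frac{49}{4} + \frac{V}{8}$ ($B{\left(V \right)} = 8 + \frac{\left(-15 + 7^{2}\right) + V}{8} = 8 + \frac{\left(-15 + 49\right) + V}{8} = 8 + \frac{34 + V}{8} = 8 + \left(\frac{17}{4} + \frac{V}{8}\right) = \frac{49}{4} + \frac{V}{8}$)
$\frac{249042}{177396} - \frac{7547}{B{\left(-622 \right)}} = \frac{249042}{177396} - \frac{7547}{\frac{49}{4} + \frac{1}{8} \left(-622\right)} = 249042 \cdot \frac{1}{177396} - \frac{7547}{\frac{49}{4} - \frac{311}{4}} = \frac{41507}{29566} - \frac{7547}{- \frac{131}{2}} = \frac{41507}{29566} - - \frac{15094}{131} = \frac{41507}{29566} + \frac{15094}{131} = \frac{451706621}{3873146}$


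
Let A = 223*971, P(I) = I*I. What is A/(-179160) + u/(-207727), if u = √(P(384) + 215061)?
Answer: -216533/179160 - √362517/207727 ≈ -1.2115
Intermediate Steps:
P(I) = I²
A = 216533
u = √362517 (u = √(384² + 215061) = √(147456 + 215061) = √362517 ≈ 602.09)
A/(-179160) + u/(-207727) = 216533/(-179160) + √362517/(-207727) = 216533*(-1/179160) + √362517*(-1/207727) = -216533/179160 - √362517/207727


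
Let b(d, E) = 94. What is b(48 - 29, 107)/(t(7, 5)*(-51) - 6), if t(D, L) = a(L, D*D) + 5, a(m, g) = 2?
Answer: -94/363 ≈ -0.25895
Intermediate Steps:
t(D, L) = 7 (t(D, L) = 2 + 5 = 7)
b(48 - 29, 107)/(t(7, 5)*(-51) - 6) = 94/(7*(-51) - 6) = 94/(-357 - 6) = 94/(-363) = 94*(-1/363) = -94/363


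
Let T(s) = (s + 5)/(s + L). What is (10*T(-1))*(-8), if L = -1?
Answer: 160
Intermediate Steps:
T(s) = (5 + s)/(-1 + s) (T(s) = (s + 5)/(s - 1) = (5 + s)/(-1 + s))
(10*T(-1))*(-8) = (10*((5 - 1)/(-1 - 1)))*(-8) = (10*(4/(-2)))*(-8) = (10*(-½*4))*(-8) = (10*(-2))*(-8) = -20*(-8) = 160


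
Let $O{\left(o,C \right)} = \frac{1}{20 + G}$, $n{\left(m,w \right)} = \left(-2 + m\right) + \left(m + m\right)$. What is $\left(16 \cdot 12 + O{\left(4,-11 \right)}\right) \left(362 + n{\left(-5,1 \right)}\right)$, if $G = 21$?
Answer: $\frac{2716185}{41} \approx 66248.0$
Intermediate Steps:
$n{\left(m,w \right)} = -2 + 3 m$ ($n{\left(m,w \right)} = \left(-2 + m\right) + 2 m = -2 + 3 m$)
$O{\left(o,C \right)} = \frac{1}{41}$ ($O{\left(o,C \right)} = \frac{1}{20 + 21} = \frac{1}{41}$)
$\left(16 \cdot 12 + O{\left(4,-11 \right)}\right) \left(362 + n{\left(-5,1 \right)}\right) = \left(16 \cdot 12 + \frac{1}{41}\right) \left(362 + \left(-2 + 3 \left(-5\right)\right)\right) = \left(192 + \frac{1}{41}\right) \left(362 - 17\right) = \frac{7873 \left(362 - 17\right)}{41} = \frac{7873}{41} \cdot 345 = \frac{2716185}{41}$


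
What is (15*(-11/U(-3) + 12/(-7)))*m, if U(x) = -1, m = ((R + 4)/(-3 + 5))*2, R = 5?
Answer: 8775/7 ≈ 1253.6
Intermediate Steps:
m = 9 (m = ((5 + 4)/(-3 + 5))*2 = (9/2)*2 = 9)
(15*(-11/U(-3) + 12/(-7)))*m = (15*(-11/(-1) + 12/(-7)))*9 = (15*(-11*(-1) + 12*(-⅐)))*9 = (15*(11 - 12/7))*9 = (15*(65/7))*9 = (975/7)*9 = 8775/7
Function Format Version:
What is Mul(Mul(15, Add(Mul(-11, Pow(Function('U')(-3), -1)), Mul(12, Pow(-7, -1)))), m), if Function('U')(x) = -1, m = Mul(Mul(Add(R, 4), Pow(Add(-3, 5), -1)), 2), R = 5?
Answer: Rational(8775, 7) ≈ 1253.6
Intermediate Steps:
m = 9 (m = Mul(Mul(Add(5, 4), Pow(Add(-3, 5), -1)), 2) = Mul(Mul(9, Pow(2, -1)), 2) = Mul(Mul(9, Rational(1, 2)), 2) = Mul(Rational(9, 2), 2) = 9)
Mul(Mul(15, Add(Mul(-11, Pow(Function('U')(-3), -1)), Mul(12, Pow(-7, -1)))), m) = Mul(Mul(15, Add(Mul(-11, Pow(-1, -1)), Mul(12, Pow(-7, -1)))), 9) = Mul(Mul(15, Add(Mul(-11, -1), Mul(12, Rational(-1, 7)))), 9) = Mul(Mul(15, Add(11, Rational(-12, 7))), 9) = Mul(Mul(15, Rational(65, 7)), 9) = Mul(Rational(975, 7), 9) = Rational(8775, 7)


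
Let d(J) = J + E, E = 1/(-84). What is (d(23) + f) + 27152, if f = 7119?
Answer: 2880695/84 ≈ 34294.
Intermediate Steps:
E = -1/84 ≈ -0.011905
d(J) = -1/84 + J (d(J) = J - 1/84 = -1/84 + J)
(d(23) + f) + 27152 = ((-1/84 + 23) + 7119) + 27152 = (1931/84 + 7119) + 27152 = 599927/84 + 27152 = 2880695/84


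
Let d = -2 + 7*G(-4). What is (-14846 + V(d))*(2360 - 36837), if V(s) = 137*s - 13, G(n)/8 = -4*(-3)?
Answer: -2652350087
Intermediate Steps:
G(n) = 96 (G(n) = 8*(-4*(-3)) = 8*12 = 96)
d = 670 (d = -2 + 7*96 = -2 + 672 = 670)
V(s) = -13 + 137*s
(-14846 + V(d))*(2360 - 36837) = (-14846 + (-13 + 137*670))*(2360 - 36837) = (-14846 + (-13 + 91790))*(-34477) = (-14846 + 91777)*(-34477) = 76931*(-34477) = -2652350087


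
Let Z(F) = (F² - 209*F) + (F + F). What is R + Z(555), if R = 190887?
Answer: 384027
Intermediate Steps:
Z(F) = F² - 207*F (Z(F) = (F² - 209*F) + 2*F = F² - 207*F)
R + Z(555) = 190887 + 555*(-207 + 555) = 190887 + 555*348 = 190887 + 193140 = 384027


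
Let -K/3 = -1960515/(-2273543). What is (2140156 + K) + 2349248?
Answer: 10206847156827/2273543 ≈ 4.4894e+6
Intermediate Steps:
K = -5881545/2273543 (K = -(-5881545)/(-2273543) = -(-5881545)*(-1)/2273543 = -3*1960515/2273543 = -5881545/2273543 ≈ -2.5870)
(2140156 + K) + 2349248 = (2140156 - 5881545/2273543) + 2349248 = 4865730811163/2273543 + 2349248 = 10206847156827/2273543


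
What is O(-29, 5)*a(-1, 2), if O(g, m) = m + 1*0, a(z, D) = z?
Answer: -5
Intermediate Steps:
O(g, m) = m (O(g, m) = m + 0 = m)
O(-29, 5)*a(-1, 2) = 5*(-1) = -5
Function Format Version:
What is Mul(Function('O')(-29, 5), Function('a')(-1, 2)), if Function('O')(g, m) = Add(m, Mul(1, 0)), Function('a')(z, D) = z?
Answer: -5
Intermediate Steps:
Function('O')(g, m) = m (Function('O')(g, m) = Add(m, 0) = m)
Mul(Function('O')(-29, 5), Function('a')(-1, 2)) = Mul(5, -1) = -5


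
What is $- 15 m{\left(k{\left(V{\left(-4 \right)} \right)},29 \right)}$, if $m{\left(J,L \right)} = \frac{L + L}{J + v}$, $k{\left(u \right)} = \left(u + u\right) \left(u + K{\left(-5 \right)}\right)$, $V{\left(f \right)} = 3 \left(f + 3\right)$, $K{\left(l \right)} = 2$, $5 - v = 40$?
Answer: $30$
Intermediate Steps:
$v = -35$ ($v = 5 - 40 = -35$)
$V{\left(f \right)} = 9 + 3 f$ ($V{\left(f \right)} = 3 \left(3 + f\right) = 9 + 3 f$)
$k{\left(u \right)} = 2 u \left(2 + u\right)$ ($k{\left(u \right)} = \left(u + u\right) \left(u + 2\right) = 2 u \left(2 + u\right)$)
$m{\left(J,L \right)} = \frac{2 L}{-35 + J}$ ($m{\left(J,L \right)} = \frac{L + L}{J - 35} = \frac{2 L}{-35 + J}$)
$- 15 m{\left(k{\left(V{\left(-4 \right)} \right)},29 \right)} = - 15 \cdot 2 \cdot 29 \frac{1}{-35 + 2 \left(9 + 3 \left(-4\right)\right) \left(2 + \left(9 + 3 \left(-4\right)\right)\right)} = - 15 \cdot 2 \cdot 29 \frac{1}{-35 + 2 \left(9 - 12\right) \left(2 + \left(9 - 12\right)\right)} = - 15 \cdot 2 \cdot 29 \frac{1}{-35 + 2 \left(-3\right) \left(2 - 3\right)} = - 15 \cdot 2 \cdot 29 \frac{1}{-35 + 2 \left(-3\right) \left(-1\right)} = - 15 \cdot 2 \cdot 29 \frac{1}{-35 + 6} = - 15 \cdot 2 \cdot 29 \frac{1}{-29} = - 15 \cdot 2 \cdot 29 \left(- \frac{1}{29}\right) = \left(-15\right) \left(-2\right) = 30$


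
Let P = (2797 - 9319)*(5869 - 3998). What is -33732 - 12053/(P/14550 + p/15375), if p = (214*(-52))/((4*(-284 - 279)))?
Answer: -23743443045602427/704184847511 ≈ -33718.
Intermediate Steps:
P = -12202662 (P = -6522*1871 = -12202662)
p = 2782/563 (p = -11128/(4*(-563)) = -11128/(-2252) = -11128*(-1/2252) = 2782/563 ≈ 4.9414)
-33732 - 12053/(P/14550 + p/15375) = -33732 - 12053/(-12202662/14550 + (2782/563)/15375) = -33732 - 12053/(-12202662*1/14550 + (2782/563)*(1/15375)) = -33732 - 12053/(-2033777/2425 + 2782/8656125) = -33732 - 12053/(-704184847511/839644125) = -33732 - 12053*(-839644125/704184847511) = -33732 + 10120230638625/704184847511 = -23743443045602427/704184847511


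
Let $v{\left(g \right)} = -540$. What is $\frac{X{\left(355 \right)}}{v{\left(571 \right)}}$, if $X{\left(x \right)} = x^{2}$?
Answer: $- \frac{25205}{108} \approx -233.38$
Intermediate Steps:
$\frac{X{\left(355 \right)}}{v{\left(571 \right)}} = \frac{355^{2}}{-540} = 126025 \left(- \frac{1}{540}\right) = - \frac{25205}{108}$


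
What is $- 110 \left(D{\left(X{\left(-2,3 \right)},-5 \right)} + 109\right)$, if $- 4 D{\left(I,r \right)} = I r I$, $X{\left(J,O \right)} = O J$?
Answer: $-16940$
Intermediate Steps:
$X{\left(J,O \right)} = J O$
$D{\left(I,r \right)} = - \frac{r I^{2}}{4}$ ($D{\left(I,r \right)} = - \frac{I r I}{4} = - \frac{r I^{2}}{4}$)
$- 110 \left(D{\left(X{\left(-2,3 \right)},-5 \right)} + 109\right) = - 110 \left(\left(- \frac{1}{4}\right) \left(-5\right) \left(\left(-2\right) 3\right)^{2} + 109\right) = - 110 \left(\left(- \frac{1}{4}\right) \left(-5\right) \left(-6\right)^{2} + 109\right) = - 110 \left(\left(- \frac{1}{4}\right) \left(-5\right) 36 + 109\right) = - 110 \left(45 + 109\right) = \left(-110\right) 154 = -16940$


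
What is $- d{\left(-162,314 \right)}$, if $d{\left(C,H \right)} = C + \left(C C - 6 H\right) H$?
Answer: $-7648878$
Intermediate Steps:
$d{\left(C,H \right)} = C + H \left(C^{2} - 6 H\right)$ ($d{\left(C,H \right)} = C + \left(C^{2} - 6 H\right) H = C + H \left(C^{2} - 6 H\right)$)
$- d{\left(-162,314 \right)} = - (-162 - 6 \cdot 314^{2} + 314 \left(-162\right)^{2}) = - (-162 - 591576 + 314 \cdot 26244) = - (-162 - 591576 + 8240616) = \left(-1\right) 7648878 = -7648878$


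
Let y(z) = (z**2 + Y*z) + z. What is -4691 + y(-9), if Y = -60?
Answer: -4079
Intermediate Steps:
y(z) = z**2 - 59*z (y(z) = (z**2 - 60*z) + z = z**2 - 59*z)
-4691 + y(-9) = -4691 - 9*(-59 - 9) = -4691 - 9*(-68) = -4691 + 612 = -4079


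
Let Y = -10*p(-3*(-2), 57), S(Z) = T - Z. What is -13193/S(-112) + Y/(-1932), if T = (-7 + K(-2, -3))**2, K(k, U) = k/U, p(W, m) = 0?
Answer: -118737/1369 ≈ -86.733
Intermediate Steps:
T = 361/9 (T = (-7 - 2/(-3))**2 = (-7 - 2*(-1/3))**2 = (-7 + 2/3)**2 = (-19/3)**2 = 361/9 ≈ 40.111)
S(Z) = 361/9 - Z
Y = 0 (Y = -10*0 = 0)
-13193/S(-112) + Y/(-1932) = -13193/(361/9 - 1*(-112)) + 0/(-1932) = -13193/(361/9 + 112) + 0*(-1/1932) = -13193/1369/9 + 0 = -13193*9/1369 + 0 = -118737/1369 + 0 = -118737/1369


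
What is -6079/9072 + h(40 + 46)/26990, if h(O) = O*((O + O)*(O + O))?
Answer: 11458563959/122426640 ≈ 93.595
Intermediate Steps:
h(O) = 4*O³ (h(O) = O*((2*O)*(2*O)) = O*(4*O²) = 4*O³)
-6079/9072 + h(40 + 46)/26990 = -6079/9072 + (4*(40 + 46)³)/26990 = -6079*1/9072 + (4*86³)*(1/26990) = -6079/9072 + (4*636056)*(1/26990) = -6079/9072 + 2544224*(1/26990) = -6079/9072 + 1272112/13495 = 11458563959/122426640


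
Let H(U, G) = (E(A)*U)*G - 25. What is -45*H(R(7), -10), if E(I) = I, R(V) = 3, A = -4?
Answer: -4275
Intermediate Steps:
H(U, G) = -25 - 4*G*U (H(U, G) = (-4*U)*G - 25 = -4*G*U - 25 = -25 - 4*G*U)
-45*H(R(7), -10) = -45*(-25 - 4*(-10)*3) = -45*(-25 + 120) = -45*95 = -1*4275 = -4275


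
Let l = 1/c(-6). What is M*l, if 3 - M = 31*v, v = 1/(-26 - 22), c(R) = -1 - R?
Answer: 35/48 ≈ 0.72917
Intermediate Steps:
v = -1/48 (v = 1/(-48) = -1/48 ≈ -0.020833)
l = ⅕ (l = 1/(-1 - 1*(-6)) = 1/(-1 + 6) = 1/5 = ⅕ ≈ 0.20000)
M = 175/48 (M = 3 - 31*(-1)/48 = 3 - 1*(-31/48) = 3 + 31/48 = 175/48 ≈ 3.6458)
M*l = (175/48)*(⅕) = 35/48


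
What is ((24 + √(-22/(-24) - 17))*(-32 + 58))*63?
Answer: 39312 + 273*I*√579 ≈ 39312.0 + 6569.0*I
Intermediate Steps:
((24 + √(-22/(-24) - 17))*(-32 + 58))*63 = ((24 + √(-22*(-1/24) - 17))*26)*63 = ((24 + √(11/12 - 17))*26)*63 = ((24 + √(-193/12))*26)*63 = ((24 + I*√579/6)*26)*63 = (624 + 13*I*√579/3)*63 = 39312 + 273*I*√579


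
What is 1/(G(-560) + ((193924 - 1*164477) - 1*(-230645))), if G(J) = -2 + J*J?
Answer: 1/573690 ≈ 1.7431e-6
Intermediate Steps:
G(J) = -2 + J**2
1/(G(-560) + ((193924 - 1*164477) - 1*(-230645))) = 1/((-2 + (-560)**2) + ((193924 - 1*164477) - 1*(-230645))) = 1/((-2 + 313600) + ((193924 - 164477) + 230645)) = 1/(313598 + (29447 + 230645)) = 1/(313598 + 260092) = 1/573690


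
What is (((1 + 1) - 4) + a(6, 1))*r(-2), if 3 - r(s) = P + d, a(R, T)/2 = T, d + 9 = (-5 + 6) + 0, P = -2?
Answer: 0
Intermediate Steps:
d = -8 (d = -9 + ((-5 + 6) + 0) = -9 + (1 + 0) = -9 + 1 = -8)
a(R, T) = 2*T
r(s) = 13 (r(s) = 3 - (-2 - 8) = 3 - 1*(-10) = 3 + 10 = 13)
(((1 + 1) - 4) + a(6, 1))*r(-2) = (((1 + 1) - 4) + 2*1)*13 = ((2 - 4) + 2)*13 = (-2 + 2)*13 = 0*13 = 0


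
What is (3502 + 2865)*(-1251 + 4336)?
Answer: 19642195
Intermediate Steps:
(3502 + 2865)*(-1251 + 4336) = 6367*3085 = 19642195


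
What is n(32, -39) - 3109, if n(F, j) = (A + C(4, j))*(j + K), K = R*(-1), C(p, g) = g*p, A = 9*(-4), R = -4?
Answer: 3611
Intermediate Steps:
A = -36
K = 4 (K = -4*(-1) = 4)
n(F, j) = (-36 + 4*j)*(4 + j) (n(F, j) = (-36 + j*4)*(j + 4) = (-36 + 4*j)*(4 + j))
n(32, -39) - 3109 = (-144 - 20*(-39) + 4*(-39)**2) - 3109 = (-144 + 780 + 4*1521) - 3109 = (-144 + 780 + 6084) - 3109 = 6720 - 3109 = 3611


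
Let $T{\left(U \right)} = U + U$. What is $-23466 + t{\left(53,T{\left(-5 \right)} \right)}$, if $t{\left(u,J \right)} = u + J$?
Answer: $-23423$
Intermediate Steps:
$T{\left(U \right)} = 2 U$
$t{\left(u,J \right)} = J + u$
$-23466 + t{\left(53,T{\left(-5 \right)} \right)} = -23466 + \left(2 \left(-5\right) + 53\right) = -23466 + \left(-10 + 53\right) = -23466 + 43 = -23423$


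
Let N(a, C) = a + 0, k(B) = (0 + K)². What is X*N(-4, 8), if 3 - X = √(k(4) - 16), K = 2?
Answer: -12 + 8*I*√3 ≈ -12.0 + 13.856*I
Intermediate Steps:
k(B) = 4 (k(B) = (0 + 2)² = 2² = 4)
N(a, C) = a
X = 3 - 2*I*√3 (X = 3 - √(4 - 16) = 3 - √(-12) = 3 - 2*I*√3 ≈ 3.0 - 3.4641*I)
X*N(-4, 8) = (3 - 2*I*√3)*(-4) = -12 + 8*I*√3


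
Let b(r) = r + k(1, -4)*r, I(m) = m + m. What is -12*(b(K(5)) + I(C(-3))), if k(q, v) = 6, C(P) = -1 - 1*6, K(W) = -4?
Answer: 504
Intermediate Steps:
C(P) = -7 (C(P) = -1 - 6 = -7)
I(m) = 2*m
b(r) = 7*r (b(r) = r + 6*r = 7*r)
-12*(b(K(5)) + I(C(-3))) = -12*(7*(-4) + 2*(-7)) = -12*(-28 - 14) = -12*(-42) = 504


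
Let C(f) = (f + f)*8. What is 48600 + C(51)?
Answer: 49416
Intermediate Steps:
C(f) = 16*f (C(f) = (2*f)*8 = 16*f)
48600 + C(51) = 48600 + 16*51 = 48600 + 816 = 49416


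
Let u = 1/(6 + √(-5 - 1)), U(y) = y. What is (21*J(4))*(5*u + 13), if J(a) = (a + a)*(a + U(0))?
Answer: 9216 - 80*I*√6 ≈ 9216.0 - 195.96*I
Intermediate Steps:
u = 1/(6 + I*√6) (u = 1/(6 + √(-6)) = 1/(6 + I*√6) ≈ 0.14286 - 0.058321*I)
J(a) = 2*a² (J(a) = (a + a)*(a + 0) = (2*a)*a = 2*a²)
(21*J(4))*(5*u + 13) = (21*(2*4²))*(5*(⅐ - I*√6/42) + 13) = (21*(2*16))*((5/7 - 5*I*√6/42) + 13) = (21*32)*(96/7 - 5*I*√6/42) = 672*(96/7 - 5*I*√6/42) = 9216 - 80*I*√6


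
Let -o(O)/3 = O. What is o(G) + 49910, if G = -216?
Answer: 50558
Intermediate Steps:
o(O) = -3*O
o(G) + 49910 = -3*(-216) + 49910 = 648 + 49910 = 50558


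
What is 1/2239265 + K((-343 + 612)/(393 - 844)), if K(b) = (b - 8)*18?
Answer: -156269346839/1009908515 ≈ -154.74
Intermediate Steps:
K(b) = -144 + 18*b (K(b) = (-8 + b)*18 = -144 + 18*b)
1/2239265 + K((-343 + 612)/(393 - 844)) = 1/2239265 + (-144 + 18*((-343 + 612)/(393 - 844))) = 1/2239265 + (-144 + 18*(269/(-451))) = 1/2239265 + (-144 + 18*(269*(-1/451))) = 1/2239265 + (-144 + 18*(-269/451)) = 1/2239265 + (-144 - 4842/451) = 1/2239265 - 69786/451 = -156269346839/1009908515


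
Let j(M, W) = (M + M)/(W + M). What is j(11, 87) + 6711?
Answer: 328850/49 ≈ 6711.2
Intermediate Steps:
j(M, W) = 2*M/(M + W) (j(M, W) = (2*M)/(M + W) = 2*M/(M + W))
j(11, 87) + 6711 = 2*11/(11 + 87) + 6711 = 2*11/98 + 6711 = 2*11*(1/98) + 6711 = 11/49 + 6711 = 328850/49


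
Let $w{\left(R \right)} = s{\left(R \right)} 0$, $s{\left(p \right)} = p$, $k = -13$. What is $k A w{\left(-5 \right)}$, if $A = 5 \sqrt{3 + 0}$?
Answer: $0$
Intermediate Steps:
$w{\left(R \right)} = 0$ ($w{\left(R \right)} = R 0 = 0$)
$A = 5 \sqrt{3} \approx 8.6602$
$k A w{\left(-5 \right)} = - 13 \cdot 5 \sqrt{3} \cdot 0 = - 65 \sqrt{3} \cdot 0 = 0$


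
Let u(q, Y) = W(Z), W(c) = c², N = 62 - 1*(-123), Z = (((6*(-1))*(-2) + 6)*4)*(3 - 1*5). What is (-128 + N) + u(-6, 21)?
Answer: 20793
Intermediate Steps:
Z = -144 (Z = ((-6*(-2) + 6)*4)*(3 - 5) = ((12 + 6)*4)*(-2) = (18*4)*(-2) = 72*(-2) = -144)
N = 185 (N = 62 + 123 = 185)
u(q, Y) = 20736 (u(q, Y) = (-144)² = 20736)
(-128 + N) + u(-6, 21) = (-128 + 185) + 20736 = 57 + 20736 = 20793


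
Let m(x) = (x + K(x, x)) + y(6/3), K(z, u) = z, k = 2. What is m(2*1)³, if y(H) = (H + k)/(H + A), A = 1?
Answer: 4096/27 ≈ 151.70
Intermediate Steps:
y(H) = (2 + H)/(1 + H) (y(H) = (H + 2)/(H + 1) = (2 + H)/(1 + H))
m(x) = 4/3 + 2*x (m(x) = (x + x) + (2 + 6/3)/(1 + 6/3) = 2*x + (2 + 6*(⅓))/(1 + 6*(⅓)) = 2*x + (2 + 2)/(1 + 2) = 2*x + 4/3 = 4/3 + 2*x)
m(2*1)³ = (4/3 + 2*(2*1))³ = (4/3 + 2*2)³ = (4/3 + 4)³ = (16/3)³ = 4096/27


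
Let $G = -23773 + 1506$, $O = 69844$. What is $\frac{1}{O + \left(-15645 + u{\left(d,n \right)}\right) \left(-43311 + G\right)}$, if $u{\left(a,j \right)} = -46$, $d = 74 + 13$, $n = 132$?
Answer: $\frac{1}{1029054242} \approx 9.7177 \cdot 10^{-10}$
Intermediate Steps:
$G = -22267$
$d = 87$
$\frac{1}{O + \left(-15645 + u{\left(d,n \right)}\right) \left(-43311 + G\right)} = \frac{1}{69844 + \left(-15645 - 46\right) \left(-43311 - 22267\right)} = \frac{1}{69844 - -1028984398} = \frac{1}{69844 + 1028984398} = \frac{1}{1029054242}$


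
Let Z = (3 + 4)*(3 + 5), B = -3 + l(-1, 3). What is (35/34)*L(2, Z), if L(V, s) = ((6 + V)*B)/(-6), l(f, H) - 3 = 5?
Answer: -350/51 ≈ -6.8627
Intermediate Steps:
l(f, H) = 8 (l(f, H) = 3 + 5 = 8)
B = 5 (B = -3 + 8 = 5)
Z = 56 (Z = 7*8 = 56)
L(V, s) = -5 - 5*V/6 (L(V, s) = ((6 + V)*5)/(-6) = (30 + 5*V)*(-1/6) = -5 - 5*V/6)
(35/34)*L(2, Z) = (35/34)*(-5 - 5/6*2) = ((1/34)*35)*(-5 - 5/3) = (35/34)*(-20/3) = -350/51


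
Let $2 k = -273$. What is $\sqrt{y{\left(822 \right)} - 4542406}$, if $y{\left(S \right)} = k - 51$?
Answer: $\frac{i \sqrt{18170374}}{2} \approx 2131.3 i$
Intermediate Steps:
$k = - \frac{273}{2}$ ($k = \frac{1}{2} \left(-273\right) = - \frac{273}{2} \approx -136.5$)
$y{\left(S \right)} = - \frac{375}{2}$ ($y{\left(S \right)} = - \frac{273}{2} - 51 = - \frac{375}{2}$)
$\sqrt{y{\left(822 \right)} - 4542406} = \sqrt{- \frac{375}{2} - 4542406} = \sqrt{- \frac{9085187}{2}} = \frac{i \sqrt{18170374}}{2}$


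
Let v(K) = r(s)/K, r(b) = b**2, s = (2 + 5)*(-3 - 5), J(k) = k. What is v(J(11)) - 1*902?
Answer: -6786/11 ≈ -616.91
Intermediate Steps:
s = -56 (s = 7*(-8) = -56)
v(K) = 3136/K (v(K) = (-56)**2/K = 3136/K)
v(J(11)) - 1*902 = 3136/11 - 1*902 = 3136*(1/11) - 902 = 3136/11 - 902 = -6786/11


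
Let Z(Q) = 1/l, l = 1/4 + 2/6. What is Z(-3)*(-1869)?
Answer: -3204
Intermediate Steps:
l = 7/12 (l = 1*(¼) + 2*(⅙) = ¼ + ⅓ = 7/12 ≈ 0.58333)
Z(Q) = 12/7 (Z(Q) = 1/(7/12) = 12/7)
Z(-3)*(-1869) = (12/7)*(-1869) = -3204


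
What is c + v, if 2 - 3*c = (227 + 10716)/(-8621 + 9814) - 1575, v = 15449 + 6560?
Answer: 80640629/3579 ≈ 22532.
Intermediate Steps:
v = 22009
c = 1870418/3579 (c = ⅔ - ((227 + 10716)/(-8621 + 9814) - 1575)/3 = ⅔ - (10943/1193 - 1575)/3 = ⅔ - ⅓*(-1868032/1193) = ⅔ + 1868032/3579 = 1870418/3579 ≈ 522.61)
c + v = 1870418/3579 + 22009 = 80640629/3579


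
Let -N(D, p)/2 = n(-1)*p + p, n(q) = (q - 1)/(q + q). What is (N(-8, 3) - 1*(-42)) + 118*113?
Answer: 13364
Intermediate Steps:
n(q) = (-1 + q)/(2*q) (n(q) = (-1 + q)/((2*q)) = (-1 + q)*(1/(2*q)) = (-1 + q)/(2*q))
N(D, p) = -4*p (N(D, p) = -2*(((½)*(-1 - 1)/(-1))*p + p) = -2*(((½)*(-1)*(-2))*p + p) = -2*(1*p + p) = -2*(p + p) = -4*p)
(N(-8, 3) - 1*(-42)) + 118*113 = (-4*3 - 1*(-42)) + 118*113 = (-12 + 42) + 13334 = 30 + 13334 = 13364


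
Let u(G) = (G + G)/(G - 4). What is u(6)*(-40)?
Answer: -240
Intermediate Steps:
u(G) = 2*G/(-4 + G) (u(G) = (2*G)/(-4 + G) = 2*G/(-4 + G))
u(6)*(-40) = (2*6/(-4 + 6))*(-40) = (2*6/2)*(-40) = (2*6*(1/2))*(-40) = 6*(-40) = -240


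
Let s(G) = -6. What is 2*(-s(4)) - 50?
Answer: -38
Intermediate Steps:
2*(-s(4)) - 50 = 2*(-1*(-6)) - 50 = 2*6 - 50 = 12 - 50 = -38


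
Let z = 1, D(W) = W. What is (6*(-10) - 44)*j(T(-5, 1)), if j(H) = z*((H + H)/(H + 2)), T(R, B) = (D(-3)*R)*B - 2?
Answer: -2704/15 ≈ -180.27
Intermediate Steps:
T(R, B) = -2 - 3*B*R (T(R, B) = (-3*R)*B - 2 = -3*B*R - 2 = -2 - 3*B*R)
j(H) = 2*H/(2 + H) (j(H) = 1*((H + H)/(H + 2)) = 1*((2*H)/(2 + H)) = 1*(2*H/(2 + H)) = 2*H/(2 + H))
(6*(-10) - 44)*j(T(-5, 1)) = (6*(-10) - 44)*(2*(-2 - 3*1*(-5))/(2 + (-2 - 3*1*(-5)))) = (-60 - 44)*(2*(-2 + 15)/(2 + (-2 + 15))) = -208*13/(2 + 13) = -208*13/15 = -104*26/15 = -2704/15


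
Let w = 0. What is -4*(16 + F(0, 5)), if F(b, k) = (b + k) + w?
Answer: -84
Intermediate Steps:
F(b, k) = b + k (F(b, k) = (b + k) + 0 = b + k)
-4*(16 + F(0, 5)) = -4*(16 + (0 + 5)) = -4*(16 + 5) = -4*21 = -84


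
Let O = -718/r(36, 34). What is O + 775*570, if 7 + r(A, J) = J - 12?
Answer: 6625532/15 ≈ 4.4170e+5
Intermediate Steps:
r(A, J) = -19 + J (r(A, J) = -7 + (J - 12) = -7 + (-12 + J) = -19 + J)
O = -718/15 (O = -718/(-19 + 34) = -718/15 ≈ -47.867)
O + 775*570 = -718/15 + 775*570 = -718/15 + 441750 = 6625532/15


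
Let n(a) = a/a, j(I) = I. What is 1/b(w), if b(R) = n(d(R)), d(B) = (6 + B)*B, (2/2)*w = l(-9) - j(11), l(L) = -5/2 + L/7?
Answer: 1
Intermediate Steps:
l(L) = -5/2 + L/7 (l(L) = -5*1/2 + L*(1/7) = -5/2 + L/7)
w = -207/14 (w = (-5/2 + (1/7)*(-9)) - 1*11 = (-5/2 - 9/7) - 11 = -53/14 - 11 = -207/14 ≈ -14.786)
d(B) = B*(6 + B)
n(a) = 1
b(R) = 1
1/b(w) = 1/1 = 1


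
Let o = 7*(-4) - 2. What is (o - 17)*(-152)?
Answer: 7144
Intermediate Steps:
o = -30 (o = -28 - 2 = -30)
(o - 17)*(-152) = (-30 - 17)*(-152) = -47*(-152) = 7144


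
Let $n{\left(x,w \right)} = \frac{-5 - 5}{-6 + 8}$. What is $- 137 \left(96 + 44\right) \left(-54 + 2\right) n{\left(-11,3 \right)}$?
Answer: $-4986800$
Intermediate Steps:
$n{\left(x,w \right)} = -5$ ($n{\left(x,w \right)} = - \frac{10}{2} = \left(-10\right) \frac{1}{2} = -5$)
$- 137 \left(96 + 44\right) \left(-54 + 2\right) n{\left(-11,3 \right)} = - 137 \left(96 + 44\right) \left(-54 + 2\right) \left(-5\right) = - 137 \cdot 140 \left(-52\right) \left(-5\right) = \left(-137\right) \left(-7280\right) \left(-5\right) = 997360 \left(-5\right) = -4986800$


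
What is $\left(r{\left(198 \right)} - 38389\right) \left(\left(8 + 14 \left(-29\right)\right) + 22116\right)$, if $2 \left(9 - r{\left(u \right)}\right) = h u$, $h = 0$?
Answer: $-833536840$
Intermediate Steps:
$r{\left(u \right)} = 9$ ($r{\left(u \right)} = 9 - \frac{0 u}{2} = 9 - 0 = 9 + 0 = 9$)
$\left(r{\left(198 \right)} - 38389\right) \left(\left(8 + 14 \left(-29\right)\right) + 22116\right) = \left(9 - 38389\right) \left(\left(8 + 14 \left(-29\right)\right) + 22116\right) = - 38380 \left(\left(8 - 406\right) + 22116\right) = - 38380 \left(-398 + 22116\right) = \left(-38380\right) 21718 = -833536840$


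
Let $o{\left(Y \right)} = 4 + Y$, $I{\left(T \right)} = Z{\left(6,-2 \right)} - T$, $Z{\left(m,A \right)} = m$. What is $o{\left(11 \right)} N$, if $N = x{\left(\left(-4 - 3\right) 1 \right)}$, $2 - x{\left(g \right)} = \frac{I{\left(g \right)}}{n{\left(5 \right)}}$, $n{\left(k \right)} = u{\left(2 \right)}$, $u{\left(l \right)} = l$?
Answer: $- \frac{135}{2} \approx -67.5$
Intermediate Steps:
$n{\left(k \right)} = 2$
$I{\left(T \right)} = 6 - T$
$x{\left(g \right)} = -1 + \frac{g}{2}$ ($x{\left(g \right)} = 2 - \frac{6 - g}{2} = 2 - \left(6 - g\right) \frac{1}{2} = 2 - \left(3 - \frac{g}{2}\right) = 2 + \left(-3 + \frac{g}{2}\right) = -1 + \frac{g}{2}$)
$N = - \frac{9}{2}$ ($N = -1 + \frac{\left(-4 - 3\right) 1}{2} = -1 + \frac{\left(-7\right) 1}{2} = -1 + \frac{1}{2} \left(-7\right) = -1 - \frac{7}{2} = - \frac{9}{2} \approx -4.5$)
$o{\left(11 \right)} N = \left(4 + 11\right) \left(- \frac{9}{2}\right) = 15 \left(- \frac{9}{2}\right) = - \frac{135}{2}$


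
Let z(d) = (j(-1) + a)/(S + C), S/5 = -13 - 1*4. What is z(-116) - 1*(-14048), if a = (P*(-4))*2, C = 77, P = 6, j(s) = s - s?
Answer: 14054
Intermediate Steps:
j(s) = 0
S = -85 (S = 5*(-13 - 1*4) = 5*(-13 - 4) = 5*(-17) = -85)
a = -48 (a = (6*(-4))*2 = -24*2 = -48)
z(d) = 6 (z(d) = (0 - 48)/(-85 + 77) = -48/(-8) = -48*(-1/8) = 6)
z(-116) - 1*(-14048) = 6 - 1*(-14048) = 6 + 14048 = 14054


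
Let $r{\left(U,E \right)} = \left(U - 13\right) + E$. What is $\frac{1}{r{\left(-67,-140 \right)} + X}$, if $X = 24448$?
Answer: $\frac{1}{24228} \approx 4.1275 \cdot 10^{-5}$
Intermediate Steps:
$r{\left(U,E \right)} = -13 + E + U$ ($r{\left(U,E \right)} = \left(-13 + U\right) + E = -13 + E + U$)
$\frac{1}{r{\left(-67,-140 \right)} + X} = \frac{1}{\left(-13 - 140 - 67\right) + 24448} = \frac{1}{-220 + 24448} = \frac{1}{24228}$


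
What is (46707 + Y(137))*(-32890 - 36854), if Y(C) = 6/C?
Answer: -446282440560/137 ≈ -3.2575e+9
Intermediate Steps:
(46707 + Y(137))*(-32890 - 36854) = (46707 + 6/137)*(-32890 - 36854) = (46707 + 6*(1/137))*(-69744) = (46707 + 6/137)*(-69744) = (6398865/137)*(-69744) = -446282440560/137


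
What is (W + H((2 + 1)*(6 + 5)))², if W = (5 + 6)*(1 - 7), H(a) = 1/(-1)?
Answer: 4489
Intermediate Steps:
H(a) = -1
W = -66 (W = 11*(-6) = -66)
(W + H((2 + 1)*(6 + 5)))² = (-66 - 1)² = (-67)² = 4489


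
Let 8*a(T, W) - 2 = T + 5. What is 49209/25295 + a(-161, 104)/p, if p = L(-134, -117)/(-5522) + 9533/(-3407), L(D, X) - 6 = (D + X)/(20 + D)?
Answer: 121799763878406/13807126990105 ≈ 8.8215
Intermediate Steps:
a(T, W) = 7/8 + T/8 (a(T, W) = ¼ + (T + 5)/8 = ¼ + (5 + T)/8 = ¼ + (5/8 + T/8) = 7/8 + T/8)
L(D, X) = 6 + (D + X)/(20 + D)
p = -545844119/194975796 (p = ((120 - 117 + 7*(-134))/(20 - 134))/(-5522) + 9533/(-3407) = ((120 - 117 - 938)/(-114))*(-1/5522) + 9533*(-1/3407) = -1/114*(-935)*(-1/5522) - 9533/3407 = (935/114)*(-1/5522) - 9533/3407 = -85/57228 - 9533/3407 = -545844119/194975796 ≈ -2.7995)
49209/25295 + a(-161, 104)/p = 49209/25295 + (7/8 + (⅛)*(-161))/(-545844119/194975796) = 49209*(1/25295) + (7/8 - 161/8)*(-194975796/545844119) = 49209/25295 - 77/4*(-194975796/545844119) = 49209/25295 + 3753284073/545844119 = 121799763878406/13807126990105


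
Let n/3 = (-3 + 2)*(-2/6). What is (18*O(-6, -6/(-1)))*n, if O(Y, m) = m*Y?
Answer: -648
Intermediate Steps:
O(Y, m) = Y*m
n = 1 (n = 3*((-3 + 2)*(-2/6)) = 3*(-(-2)/6) = 3*(-1*(-⅓)) = 3*(⅓) = 1)
(18*O(-6, -6/(-1)))*n = (18*(-(-36)/(-1)))*1 = (18*(-(-36)*(-1)))*1 = (18*(-6*6))*1 = (18*(-36))*1 = -648*1 = -648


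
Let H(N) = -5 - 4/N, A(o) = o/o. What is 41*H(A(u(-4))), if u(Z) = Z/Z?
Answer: -369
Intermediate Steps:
u(Z) = 1
A(o) = 1
H(N) = -5 - 4/N
41*H(A(u(-4))) = 41*(-5 - 4/1) = 41*(-5 - 4*1) = 41*(-5 - 4) = 41*(-9) = -369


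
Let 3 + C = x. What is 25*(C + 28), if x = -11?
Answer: 350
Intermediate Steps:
C = -14 (C = -3 - 11 = -14)
25*(C + 28) = 25*(-14 + 28) = 25*14 = 350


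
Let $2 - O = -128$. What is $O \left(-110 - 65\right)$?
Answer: $-22750$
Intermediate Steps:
$O = 130$ ($O = 2 - -128 = 2 + 128 = 130$)
$O \left(-110 - 65\right) = 130 \left(-110 - 65\right) = 130 \left(-175\right) = -22750$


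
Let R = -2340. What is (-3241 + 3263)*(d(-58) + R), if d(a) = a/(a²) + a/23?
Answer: -34374417/667 ≈ -51536.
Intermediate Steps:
d(a) = 1/a + a/23 (d(a) = a/a² + a*(1/23) = 1/a + a/23)
(-3241 + 3263)*(d(-58) + R) = (-3241 + 3263)*((1/(-58) + (1/23)*(-58)) - 2340) = 22*((-1/58 - 58/23) - 2340) = 22*(-3387/1334 - 2340) = 22*(-3124947/1334) = -34374417/667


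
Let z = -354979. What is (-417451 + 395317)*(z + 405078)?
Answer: -1108891266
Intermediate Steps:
(-417451 + 395317)*(z + 405078) = (-417451 + 395317)*(-354979 + 405078) = -22134*50099 = -1108891266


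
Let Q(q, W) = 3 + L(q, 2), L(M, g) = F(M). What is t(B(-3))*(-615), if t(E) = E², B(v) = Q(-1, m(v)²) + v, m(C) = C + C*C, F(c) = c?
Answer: -615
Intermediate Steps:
m(C) = C + C²
L(M, g) = M
Q(q, W) = 3 + q
B(v) = 2 + v (B(v) = (3 - 1) + v = 2 + v)
t(B(-3))*(-615) = (2 - 3)²*(-615) = (-1)²*(-615) = 1*(-615) = -615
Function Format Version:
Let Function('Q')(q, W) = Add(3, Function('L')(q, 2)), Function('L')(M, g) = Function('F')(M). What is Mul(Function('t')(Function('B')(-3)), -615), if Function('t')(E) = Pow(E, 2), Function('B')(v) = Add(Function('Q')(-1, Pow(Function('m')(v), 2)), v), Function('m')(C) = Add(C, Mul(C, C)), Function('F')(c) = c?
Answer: -615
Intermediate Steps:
Function('m')(C) = Add(C, Pow(C, 2))
Function('L')(M, g) = M
Function('Q')(q, W) = Add(3, q)
Function('B')(v) = Add(2, v) (Function('B')(v) = Add(Add(3, -1), v) = Add(2, v))
Mul(Function('t')(Function('B')(-3)), -615) = Mul(Pow(Add(2, -3), 2), -615) = Mul(Pow(-1, 2), -615) = Mul(1, -615) = -615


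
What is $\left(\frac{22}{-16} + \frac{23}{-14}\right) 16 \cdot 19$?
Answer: $- \frac{6422}{7} \approx -917.43$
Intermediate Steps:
$\left(\frac{22}{-16} + \frac{23}{-14}\right) 16 \cdot 19 = \left(22 \left(- \frac{1}{16}\right) + 23 \left(- \frac{1}{14}\right)\right) 16 \cdot 19 = \left(- \frac{11}{8} - \frac{23}{14}\right) 16 \cdot 19 = \left(- \frac{169}{56}\right) 16 \cdot 19 = \left(- \frac{338}{7}\right) 19 = - \frac{6422}{7}$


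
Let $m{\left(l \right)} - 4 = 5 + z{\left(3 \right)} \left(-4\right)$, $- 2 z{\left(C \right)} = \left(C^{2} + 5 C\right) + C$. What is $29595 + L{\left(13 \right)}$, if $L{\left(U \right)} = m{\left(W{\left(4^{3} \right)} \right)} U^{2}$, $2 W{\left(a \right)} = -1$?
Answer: $40242$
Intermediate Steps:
$W{\left(a \right)} = - \frac{1}{2}$ ($W{\left(a \right)} = \frac{1}{2} \left(-1\right) = - \frac{1}{2}$)
$z{\left(C \right)} = - 3 C - \frac{C^{2}}{2}$ ($z{\left(C \right)} = - \frac{\left(C^{2} + 5 C\right) + C}{2} = - \frac{C^{2} + 6 C}{2} = - 3 C - \frac{C^{2}}{2}$)
$m{\left(l \right)} = 63$ ($m{\left(l \right)} = 4 + \left(5 + \left(- \frac{1}{2}\right) 3 \left(6 + 3\right) \left(-4\right)\right) = 4 + \left(5 + \left(- \frac{1}{2}\right) 3 \cdot 9 \left(-4\right)\right) = 4 + \left(5 - -54\right) = 4 + \left(5 + 54\right) = 4 + 59 = 63$)
$L{\left(U \right)} = 63 U^{2}$
$29595 + L{\left(13 \right)} = 29595 + 63 \cdot 13^{2} = 29595 + 63 \cdot 169 = 29595 + 10647 = 40242$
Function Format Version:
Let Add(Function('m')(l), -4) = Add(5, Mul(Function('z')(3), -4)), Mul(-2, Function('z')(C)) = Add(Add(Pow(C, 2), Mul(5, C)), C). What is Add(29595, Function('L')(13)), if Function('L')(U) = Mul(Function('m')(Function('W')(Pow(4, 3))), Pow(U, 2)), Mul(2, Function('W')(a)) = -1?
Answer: 40242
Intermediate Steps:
Function('W')(a) = Rational(-1, 2) (Function('W')(a) = Mul(Rational(1, 2), -1) = Rational(-1, 2))
Function('z')(C) = Add(Mul(-3, C), Mul(Rational(-1, 2), Pow(C, 2))) (Function('z')(C) = Mul(Rational(-1, 2), Add(Add(Pow(C, 2), Mul(5, C)), C)) = Mul(Rational(-1, 2), Add(Pow(C, 2), Mul(6, C))) = Add(Mul(-3, C), Mul(Rational(-1, 2), Pow(C, 2))))
Function('m')(l) = 63 (Function('m')(l) = Add(4, Add(5, Mul(Mul(Rational(-1, 2), 3, Add(6, 3)), -4))) = Add(4, Add(5, Mul(Mul(Rational(-1, 2), 3, 9), -4))) = Add(4, Add(5, Mul(Rational(-27, 2), -4))) = Add(4, Add(5, 54)) = Add(4, 59) = 63)
Function('L')(U) = Mul(63, Pow(U, 2))
Add(29595, Function('L')(13)) = Add(29595, Mul(63, Pow(13, 2))) = Add(29595, Mul(63, 169)) = Add(29595, 10647) = 40242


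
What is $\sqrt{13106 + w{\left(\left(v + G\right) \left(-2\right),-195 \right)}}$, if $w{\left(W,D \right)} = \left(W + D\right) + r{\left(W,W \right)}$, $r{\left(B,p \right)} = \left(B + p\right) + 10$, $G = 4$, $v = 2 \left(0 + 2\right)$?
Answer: $\sqrt{12873} \approx 113.46$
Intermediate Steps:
$v = 4$ ($v = 2 \cdot 2 = 4$)
$r{\left(B,p \right)} = 10 + B + p$
$w{\left(W,D \right)} = 10 + D + 3 W$ ($w{\left(W,D \right)} = \left(W + D\right) + \left(10 + W + W\right) = \left(D + W\right) + \left(10 + 2 W\right) = 10 + D + 3 W$)
$\sqrt{13106 + w{\left(\left(v + G\right) \left(-2\right),-195 \right)}} = \sqrt{13106 + \left(10 - 195 + 3 \left(4 + 4\right) \left(-2\right)\right)} = \sqrt{13106 + \left(10 - 195 + 3 \cdot 8 \left(-2\right)\right)} = \sqrt{13106 + \left(10 - 195 + 3 \left(-16\right)\right)} = \sqrt{13106 - 233} = \sqrt{12873}$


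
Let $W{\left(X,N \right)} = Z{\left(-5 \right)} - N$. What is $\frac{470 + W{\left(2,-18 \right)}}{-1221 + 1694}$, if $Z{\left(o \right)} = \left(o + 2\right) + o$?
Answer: $\frac{480}{473} \approx 1.0148$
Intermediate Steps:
$Z{\left(o \right)} = 2 + 2 o$ ($Z{\left(o \right)} = \left(2 + o\right) + o = 2 + 2 o$)
$W{\left(X,N \right)} = -8 - N$ ($W{\left(X,N \right)} = \left(2 + 2 \left(-5\right)\right) - N = \left(2 - 10\right) - N = -8 - N$)
$\frac{470 + W{\left(2,-18 \right)}}{-1221 + 1694} = \frac{470 - -10}{-1221 + 1694} = \frac{470 + \left(-8 + 18\right)}{473} = \left(470 + 10\right) \frac{1}{473} = 480 \cdot \frac{1}{473} = \frac{480}{473}$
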